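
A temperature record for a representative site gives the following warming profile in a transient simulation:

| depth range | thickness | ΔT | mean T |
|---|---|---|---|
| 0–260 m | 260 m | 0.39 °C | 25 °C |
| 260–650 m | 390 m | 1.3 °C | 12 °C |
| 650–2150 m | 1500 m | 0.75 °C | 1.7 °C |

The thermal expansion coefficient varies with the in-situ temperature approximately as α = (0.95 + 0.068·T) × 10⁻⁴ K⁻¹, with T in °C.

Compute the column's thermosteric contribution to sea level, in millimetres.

240 mm

Layer 1: α = (0.95 + 0.068×25)×10⁻⁴ = 2.65×10⁻⁴ K⁻¹
Layer 2: α = (0.95 + 0.068×12)×10⁻⁴ = 1.766×10⁻⁴ K⁻¹
Layer 3: α = (0.95 + 0.068×1.7)×10⁻⁴ = 1.0656×10⁻⁴ K⁻¹
Layer 1: 2.65×10⁻⁴ × 260 × 0.39 = 0.026871 m
1.3 × 1.766×10⁻⁴ × 390 = 0.0895362 m
650–2150 m: 1500 × 1.0656×10⁻⁴ × 0.75 = 0.11988 m
Δh = 0.026871 + 0.0895362 + 0.11988 = 0.2362872 m ≈ 240 mm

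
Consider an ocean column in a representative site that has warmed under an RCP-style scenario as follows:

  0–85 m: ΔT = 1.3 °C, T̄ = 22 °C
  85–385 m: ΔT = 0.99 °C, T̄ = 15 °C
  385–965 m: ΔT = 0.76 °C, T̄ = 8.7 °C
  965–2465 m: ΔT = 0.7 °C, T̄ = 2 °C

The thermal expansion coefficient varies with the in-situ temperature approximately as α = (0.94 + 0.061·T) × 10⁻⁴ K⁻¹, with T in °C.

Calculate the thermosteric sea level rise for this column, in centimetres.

Δh ≈ 25.7 cm

Layer 1: α = (0.94 + 0.061×22)×10⁻⁴ = 2.282×10⁻⁴ K⁻¹
Layer 2: α = (0.94 + 0.061×15)×10⁻⁴ = 1.855×10⁻⁴ K⁻¹
Layer 3: α = (0.94 + 0.061×8.7)×10⁻⁴ = 1.4707×10⁻⁴ K⁻¹
Layer 4: α = (0.94 + 0.061×2)×10⁻⁴ = 1.062×10⁻⁴ K⁻¹
Layer 1: 85 × 1.3 × 2.282×10⁻⁴ = 0.0252161 m
300 × 1.855×10⁻⁴ × 0.99 = 0.0550935 m
Layer 3: 580 × 1.4707×10⁻⁴ × 0.76 = 0.064828456 m
1.062×10⁻⁴ × 1500 × 0.7 = 0.11151 m
Δh = 0.0252161 + 0.0550935 + 0.064828456 + 0.11151 = 0.256648056 m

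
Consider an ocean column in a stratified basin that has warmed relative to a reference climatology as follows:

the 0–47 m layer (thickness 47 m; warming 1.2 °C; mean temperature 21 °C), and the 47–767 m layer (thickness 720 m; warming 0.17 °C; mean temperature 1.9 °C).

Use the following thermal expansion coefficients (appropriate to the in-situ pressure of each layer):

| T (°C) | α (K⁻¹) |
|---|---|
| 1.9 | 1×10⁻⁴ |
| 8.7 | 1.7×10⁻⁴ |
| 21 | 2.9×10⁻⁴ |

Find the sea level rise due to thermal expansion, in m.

Layer 1 at 21 °C → α = 2.9×10⁻⁴ K⁻¹
Layer 2 at 1.9 °C → α = 1×10⁻⁴ K⁻¹
0–47 m: 2.9×10⁻⁴ × 1.2 × 47 = 0.016356 m
0.17 × 1×10⁻⁴ × 720 = 0.01224 m
Δh = 0.016356 + 0.01224 = 0.028596 m

Δh ≈ 0.0286 m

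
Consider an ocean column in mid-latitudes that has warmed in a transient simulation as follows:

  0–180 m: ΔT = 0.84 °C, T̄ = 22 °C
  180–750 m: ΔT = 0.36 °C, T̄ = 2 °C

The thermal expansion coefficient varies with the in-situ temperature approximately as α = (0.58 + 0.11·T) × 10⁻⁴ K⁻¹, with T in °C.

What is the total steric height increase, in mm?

Layer 1: α = (0.58 + 0.11×22)×10⁻⁴ = 3×10⁻⁴ K⁻¹
Layer 2: α = (0.58 + 0.11×2)×10⁻⁴ = 0.8×10⁻⁴ K⁻¹
Layer 1: 3×10⁻⁴ × 180 × 0.84 = 0.04536 m
Layer 2: 570 × 0.36 × 0.8×10⁻⁴ = 0.016416 m
Δh = 0.04536 + 0.016416 = 0.061776 m

Δh ≈ 62 mm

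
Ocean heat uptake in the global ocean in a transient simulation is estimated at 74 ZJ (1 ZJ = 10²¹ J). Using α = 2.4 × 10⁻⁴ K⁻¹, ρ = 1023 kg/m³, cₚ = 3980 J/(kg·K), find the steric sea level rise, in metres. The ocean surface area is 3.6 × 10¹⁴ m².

about 0.012 m

Per unit area: Q = 74×10²¹ / (3.6×10¹⁴) ≈ 2.056×10⁸ J/m²
Δh = αQ/(ρcₚ) = 2.4×10⁻⁴ × 2.056×10⁸ / (1023 × 3980) ≈ 0.012119 m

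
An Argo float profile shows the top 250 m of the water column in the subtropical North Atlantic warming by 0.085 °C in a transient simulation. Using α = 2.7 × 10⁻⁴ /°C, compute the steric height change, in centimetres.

Δh = αΔT·H = 2.7×10⁻⁴ × 0.085 × 250 = 0.0057375 m

0.574 cm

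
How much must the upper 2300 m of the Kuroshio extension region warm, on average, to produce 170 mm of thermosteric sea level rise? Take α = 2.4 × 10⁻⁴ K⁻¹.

0.31 K

ΔT = Δh/(αH) = 0.17 / (2.4×10⁻⁴ × 2300) ≈ 0.3080 K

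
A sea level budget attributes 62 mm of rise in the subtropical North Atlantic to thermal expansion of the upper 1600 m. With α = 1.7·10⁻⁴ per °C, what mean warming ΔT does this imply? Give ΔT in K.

ΔT = Δh/(αH) = 0.062 / (1.7×10⁻⁴ × 1600) ≈ 0.2279 K

ΔT ≈ 0.23 K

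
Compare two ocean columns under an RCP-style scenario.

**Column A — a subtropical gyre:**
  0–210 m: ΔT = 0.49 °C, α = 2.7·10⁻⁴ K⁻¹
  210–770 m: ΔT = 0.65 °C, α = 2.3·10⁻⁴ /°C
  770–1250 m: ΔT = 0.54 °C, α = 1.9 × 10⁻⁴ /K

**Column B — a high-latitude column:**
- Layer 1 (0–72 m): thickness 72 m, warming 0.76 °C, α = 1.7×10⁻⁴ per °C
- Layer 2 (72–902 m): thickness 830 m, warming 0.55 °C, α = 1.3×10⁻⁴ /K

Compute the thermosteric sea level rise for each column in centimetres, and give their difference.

A: 16.1 cm; B: 6.86 cm; difference 9.21 cm

A 2.7×10⁻⁴ × 210 × 0.49 = 0.027783 m
A 210–770 m: 0.65 × 560 × 2.3×10⁻⁴ = 0.08372 m
A Layer 3: 1.9×10⁻⁴ × 480 × 0.54 = 0.049248 m
A total: 0.160751 m
B 1.7×10⁻⁴ × 0.76 × 72 = 0.0093024 m
B 0.55 × 1.3×10⁻⁴ × 830 = 0.059345 m
B total: 0.0686474 m
Difference: 0.160751 − 0.0686474 = 0.0921036 m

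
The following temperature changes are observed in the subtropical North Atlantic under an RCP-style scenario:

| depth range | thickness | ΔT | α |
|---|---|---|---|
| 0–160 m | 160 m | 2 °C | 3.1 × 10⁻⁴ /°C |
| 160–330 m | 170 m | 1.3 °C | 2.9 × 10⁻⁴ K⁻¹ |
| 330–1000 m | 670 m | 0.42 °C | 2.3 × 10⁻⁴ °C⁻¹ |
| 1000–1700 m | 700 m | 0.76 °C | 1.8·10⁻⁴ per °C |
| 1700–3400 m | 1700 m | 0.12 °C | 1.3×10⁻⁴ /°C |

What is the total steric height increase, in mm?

3.1×10⁻⁴ × 2 × 160 = 0.09920 m
Layer 2: 2.9×10⁻⁴ × 170 × 1.3 = 0.06409 m
Layer 3: 2.3×10⁻⁴ × 670 × 0.42 = 0.064722 m
0.76 × 1.8×10⁻⁴ × 700 = 0.09576 m
1700–3400 m: 1.3×10⁻⁴ × 0.12 × 1700 = 0.02652 m
Δh = 0.09920 + 0.06409 + 0.064722 + 0.09576 + 0.02652 = 0.350292 m ≈ 350 mm

Δh ≈ 350 mm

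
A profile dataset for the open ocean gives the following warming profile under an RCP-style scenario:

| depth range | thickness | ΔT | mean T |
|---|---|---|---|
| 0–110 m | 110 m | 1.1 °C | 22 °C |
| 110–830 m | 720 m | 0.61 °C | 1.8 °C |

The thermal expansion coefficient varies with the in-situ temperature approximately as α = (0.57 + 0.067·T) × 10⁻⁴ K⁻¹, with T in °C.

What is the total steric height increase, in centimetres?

5.5 cm

Layer 1: α = (0.57 + 0.067×22)×10⁻⁴ = 2.044×10⁻⁴ K⁻¹
Layer 2: α = (0.57 + 0.067×1.8)×10⁻⁴ = 0.6906×10⁻⁴ K⁻¹
110 × 1.1 × 2.044×10⁻⁴ = 0.0247324 m
0.61 × 0.6906×10⁻⁴ × 720 = 0.030331152 m
Δh = 0.0247324 + 0.030331152 = 0.055063552 m ≈ 5.5 cm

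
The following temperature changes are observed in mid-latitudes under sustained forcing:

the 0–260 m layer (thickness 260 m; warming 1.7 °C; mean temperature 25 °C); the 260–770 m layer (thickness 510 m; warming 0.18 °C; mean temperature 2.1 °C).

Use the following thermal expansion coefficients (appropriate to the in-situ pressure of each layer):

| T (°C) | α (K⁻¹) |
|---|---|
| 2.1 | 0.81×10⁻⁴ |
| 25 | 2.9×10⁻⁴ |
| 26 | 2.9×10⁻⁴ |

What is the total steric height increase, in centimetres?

about 14 cm

Layer 1 at 25 °C → α = 2.9×10⁻⁴ K⁻¹
Layer 2 at 2.1 °C → α = 0.81×10⁻⁴ K⁻¹
0–260 m: 260 × 2.9×10⁻⁴ × 1.7 = 0.12818 m
Layer 2: 0.81×10⁻⁴ × 0.18 × 510 = 0.0074358 m
Δh = 0.12818 + 0.0074358 = 0.1356158 m ≈ 14 cm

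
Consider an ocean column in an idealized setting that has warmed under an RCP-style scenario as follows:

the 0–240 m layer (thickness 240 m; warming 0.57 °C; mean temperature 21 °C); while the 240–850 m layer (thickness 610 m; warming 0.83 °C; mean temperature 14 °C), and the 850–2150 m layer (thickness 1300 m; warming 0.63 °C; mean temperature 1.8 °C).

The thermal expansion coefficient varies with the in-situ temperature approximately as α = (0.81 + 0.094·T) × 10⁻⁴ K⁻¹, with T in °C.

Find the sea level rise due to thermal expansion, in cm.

about 23 cm

Layer 1: α = (0.81 + 0.094×21)×10⁻⁴ = 2.784×10⁻⁴ K⁻¹
Layer 2: α = (0.81 + 0.094×14)×10⁻⁴ = 2.126×10⁻⁴ K⁻¹
Layer 3: α = (0.81 + 0.094×1.8)×10⁻⁴ = 0.9792×10⁻⁴ K⁻¹
2.784×10⁻⁴ × 0.57 × 240 = 0.03808512 m
0.83 × 610 × 2.126×10⁻⁴ = 0.10763938 m
850–2150 m: 0.9792×10⁻⁴ × 0.63 × 1300 = 0.08019648 m
Δh = 0.03808512 + 0.10763938 + 0.08019648 = 0.22592098 m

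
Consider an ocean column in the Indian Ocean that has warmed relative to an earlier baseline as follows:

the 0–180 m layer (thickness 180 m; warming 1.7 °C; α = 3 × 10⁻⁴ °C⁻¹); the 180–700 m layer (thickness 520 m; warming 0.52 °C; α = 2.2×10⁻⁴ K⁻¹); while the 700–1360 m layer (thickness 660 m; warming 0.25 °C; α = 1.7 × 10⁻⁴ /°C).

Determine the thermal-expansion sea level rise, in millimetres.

180 × 3×10⁻⁴ × 1.7 = 0.09180 m
180–700 m: 2.2×10⁻⁴ × 0.52 × 520 = 0.059488 m
700–1360 m: 0.25 × 660 × 1.7×10⁻⁴ = 0.02805 m
Δh = 0.09180 + 0.059488 + 0.02805 = 0.179338 m

Δh = 180 mm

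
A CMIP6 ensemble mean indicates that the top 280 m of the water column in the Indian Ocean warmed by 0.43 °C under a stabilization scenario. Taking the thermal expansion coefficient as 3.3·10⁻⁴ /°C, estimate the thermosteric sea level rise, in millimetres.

Δh = αΔT·H = 3.3×10⁻⁴ × 0.43 × 280 = 0.039732 m

Δh ≈ 40 mm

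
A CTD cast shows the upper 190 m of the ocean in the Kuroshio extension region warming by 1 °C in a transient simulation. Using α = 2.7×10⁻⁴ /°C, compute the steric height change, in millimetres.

51.3 mm of thermosteric rise

Δh = αΔT·H = 2.7×10⁻⁴ × 1 × 190 = 0.05130 m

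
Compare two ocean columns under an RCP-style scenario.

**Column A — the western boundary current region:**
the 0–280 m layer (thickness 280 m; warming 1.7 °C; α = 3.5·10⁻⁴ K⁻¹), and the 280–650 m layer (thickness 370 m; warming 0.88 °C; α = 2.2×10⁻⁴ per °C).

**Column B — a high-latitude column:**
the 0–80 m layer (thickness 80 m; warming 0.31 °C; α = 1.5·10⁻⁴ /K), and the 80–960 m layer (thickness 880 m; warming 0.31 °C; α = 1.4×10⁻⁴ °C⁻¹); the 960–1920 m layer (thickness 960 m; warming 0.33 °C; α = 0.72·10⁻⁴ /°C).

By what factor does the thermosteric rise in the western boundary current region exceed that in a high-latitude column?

a factor of 3.68

A 0–280 m: 1.7 × 280 × 3.5×10⁻⁴ = 0.16660 m
A 2.2×10⁻⁴ × 370 × 0.88 = 0.071632 m
A total: 0.238232 m
B Layer 1: 80 × 1.5×10⁻⁴ × 0.31 = 0.00372 m
B 80–960 m: 880 × 1.4×10⁻⁴ × 0.31 = 0.038192 m
B Layer 3: 0.72×10⁻⁴ × 960 × 0.33 = 0.0228096 m
B total: 0.0647216 m
Ratio: 0.238232 / 0.0647216 ≈ 3.681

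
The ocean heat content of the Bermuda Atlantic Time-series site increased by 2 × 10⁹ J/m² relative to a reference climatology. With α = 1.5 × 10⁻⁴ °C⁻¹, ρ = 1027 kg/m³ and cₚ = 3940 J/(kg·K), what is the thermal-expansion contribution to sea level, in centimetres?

about 7.4 cm

Δh = αQ/(ρcₚ) = 1.5×10⁻⁴ × 2×10⁹ / (1027 × 3940) ≈ 0.07414 m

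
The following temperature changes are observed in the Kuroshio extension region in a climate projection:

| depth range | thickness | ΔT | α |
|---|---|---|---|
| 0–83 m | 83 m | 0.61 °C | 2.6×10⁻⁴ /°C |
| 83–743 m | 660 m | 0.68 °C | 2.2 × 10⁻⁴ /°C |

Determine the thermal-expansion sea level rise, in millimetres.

83 × 2.6×10⁻⁴ × 0.61 = 0.0131638 m
0.68 × 660 × 2.2×10⁻⁴ = 0.098736 m
Δh = 0.0131638 + 0.098736 = 0.1118998 m

112 mm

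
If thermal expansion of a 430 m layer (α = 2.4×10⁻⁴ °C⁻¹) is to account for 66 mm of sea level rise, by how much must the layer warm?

0.64 °C

ΔT = Δh/(αH) = 0.066 / (2.4×10⁻⁴ × 430) ≈ 0.6395 °C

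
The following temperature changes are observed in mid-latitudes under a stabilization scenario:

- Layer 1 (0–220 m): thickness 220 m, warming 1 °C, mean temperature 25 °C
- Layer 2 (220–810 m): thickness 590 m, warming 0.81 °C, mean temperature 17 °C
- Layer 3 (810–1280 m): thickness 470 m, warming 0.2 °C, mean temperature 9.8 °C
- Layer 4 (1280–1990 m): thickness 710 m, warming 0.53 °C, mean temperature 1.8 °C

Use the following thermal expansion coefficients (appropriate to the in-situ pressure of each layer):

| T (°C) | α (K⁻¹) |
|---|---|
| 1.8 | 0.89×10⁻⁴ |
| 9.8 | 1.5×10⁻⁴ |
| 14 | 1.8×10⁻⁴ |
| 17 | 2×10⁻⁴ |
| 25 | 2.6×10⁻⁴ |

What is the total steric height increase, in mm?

Δh = 200 mm

Layer 1 at 25 °C → α = 2.6×10⁻⁴ K⁻¹
Layer 2 at 17 °C → α = 2×10⁻⁴ K⁻¹
Layer 3 at 9.8 °C → α = 1.5×10⁻⁴ K⁻¹
Layer 4 at 1.8 °C → α = 0.89×10⁻⁴ K⁻¹
Layer 1: 220 × 2.6×10⁻⁴ × 1 = 0.05720 m
220–810 m: 0.81 × 590 × 2×10⁻⁴ = 0.09558 m
0.2 × 1.5×10⁻⁴ × 470 = 0.01410 m
Layer 4: 710 × 0.53 × 0.89×10⁻⁴ = 0.0334907 m
Δh = 0.05720 + 0.09558 + 0.01410 + 0.0334907 = 0.2003707 m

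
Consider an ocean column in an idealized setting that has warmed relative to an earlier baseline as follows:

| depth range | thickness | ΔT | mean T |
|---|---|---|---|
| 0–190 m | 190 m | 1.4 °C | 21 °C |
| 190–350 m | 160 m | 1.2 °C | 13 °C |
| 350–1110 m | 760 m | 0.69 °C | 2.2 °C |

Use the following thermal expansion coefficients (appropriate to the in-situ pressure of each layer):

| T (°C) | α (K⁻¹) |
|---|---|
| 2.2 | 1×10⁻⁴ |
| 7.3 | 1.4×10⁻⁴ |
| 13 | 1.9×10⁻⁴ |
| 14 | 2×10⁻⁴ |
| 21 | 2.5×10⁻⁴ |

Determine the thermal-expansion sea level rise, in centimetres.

Layer 1 at 21 °C → α = 2.5×10⁻⁴ K⁻¹
Layer 2 at 13 °C → α = 1.9×10⁻⁴ K⁻¹
Layer 3 at 2.2 °C → α = 1×10⁻⁴ K⁻¹
1.4 × 190 × 2.5×10⁻⁴ = 0.06650 m
Layer 2: 160 × 1.9×10⁻⁴ × 1.2 = 0.03648 m
760 × 1×10⁻⁴ × 0.69 = 0.05244 m
Δh = 0.06650 + 0.03648 + 0.05244 = 0.15542 m

about 15.5 cm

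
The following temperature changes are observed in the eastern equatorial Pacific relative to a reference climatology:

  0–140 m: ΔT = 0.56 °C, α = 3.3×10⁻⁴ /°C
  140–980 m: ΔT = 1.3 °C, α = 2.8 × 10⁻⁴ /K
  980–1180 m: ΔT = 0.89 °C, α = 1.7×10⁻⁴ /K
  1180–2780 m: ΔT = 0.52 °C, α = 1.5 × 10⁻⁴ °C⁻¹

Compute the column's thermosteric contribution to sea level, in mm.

Δh = 487 mm

3.3×10⁻⁴ × 0.56 × 140 = 0.025872 m
140–980 m: 1.3 × 2.8×10⁻⁴ × 840 = 0.30576 m
980–1180 m: 0.89 × 1.7×10⁻⁴ × 200 = 0.03026 m
1.5×10⁻⁴ × 0.52 × 1600 = 0.12480 m
Δh = 0.025872 + 0.30576 + 0.03026 + 0.12480 = 0.486692 m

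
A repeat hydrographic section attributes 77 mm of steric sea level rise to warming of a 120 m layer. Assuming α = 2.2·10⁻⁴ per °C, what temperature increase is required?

2.92 °C

ΔT = Δh/(αH) = 0.077 / (2.2×10⁻⁴ × 120) ≈ 2.917 °C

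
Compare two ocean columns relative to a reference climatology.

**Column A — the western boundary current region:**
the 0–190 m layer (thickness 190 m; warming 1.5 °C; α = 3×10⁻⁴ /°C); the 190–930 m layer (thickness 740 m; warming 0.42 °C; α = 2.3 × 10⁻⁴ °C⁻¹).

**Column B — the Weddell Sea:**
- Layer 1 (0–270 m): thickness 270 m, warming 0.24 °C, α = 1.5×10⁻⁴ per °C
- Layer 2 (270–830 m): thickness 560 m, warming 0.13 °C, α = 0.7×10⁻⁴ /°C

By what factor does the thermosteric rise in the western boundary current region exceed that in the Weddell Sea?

a factor of 11

A 0–190 m: 190 × 3×10⁻⁴ × 1.5 = 0.08550 m
A Layer 2: 0.42 × 740 × 2.3×10⁻⁴ = 0.071484 m
A total: 0.156984 m
B 1.5×10⁻⁴ × 0.24 × 270 = 0.00972 m
B 0.7×10⁻⁴ × 0.13 × 560 = 0.005096 m
B total: 0.014816 m
Ratio: 0.156984 / 0.014816 ≈ 10.60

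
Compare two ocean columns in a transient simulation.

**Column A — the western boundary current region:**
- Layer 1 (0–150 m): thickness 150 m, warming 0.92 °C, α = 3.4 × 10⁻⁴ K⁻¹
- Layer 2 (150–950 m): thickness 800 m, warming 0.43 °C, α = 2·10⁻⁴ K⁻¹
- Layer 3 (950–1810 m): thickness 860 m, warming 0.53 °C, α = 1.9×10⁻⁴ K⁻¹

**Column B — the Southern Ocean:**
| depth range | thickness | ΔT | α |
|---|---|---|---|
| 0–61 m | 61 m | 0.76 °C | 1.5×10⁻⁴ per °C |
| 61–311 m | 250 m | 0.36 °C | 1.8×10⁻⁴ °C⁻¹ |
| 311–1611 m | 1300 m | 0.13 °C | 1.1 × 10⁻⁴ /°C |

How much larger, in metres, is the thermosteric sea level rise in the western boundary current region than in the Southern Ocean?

A 150 × 0.92 × 3.4×10⁻⁴ = 0.04692 m
A 0.43 × 800 × 2×10⁻⁴ = 0.06880 m
A Layer 3: 860 × 0.53 × 1.9×10⁻⁴ = 0.086602 m
A total: 0.202322 m
B Layer 1: 61 × 0.76 × 1.5×10⁻⁴ = 0.006954 m
B 61–311 m: 0.36 × 250 × 1.8×10⁻⁴ = 0.01620 m
B 311–1611 m: 1.1×10⁻⁴ × 0.13 × 1300 = 0.01859 m
B total: 0.041744 m
Difference: 0.202322 − 0.041744 = 0.160578 m

Δh_A − Δh_B ≈ 0.161 m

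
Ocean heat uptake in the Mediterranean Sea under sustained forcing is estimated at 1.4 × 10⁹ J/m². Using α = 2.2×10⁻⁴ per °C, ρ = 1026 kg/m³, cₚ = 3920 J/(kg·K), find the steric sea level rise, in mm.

Δh = αQ/(ρcₚ) = 2.2×10⁻⁴ × 1.4×10⁹ / (1026 × 3920) ≈ 0.07658 m

about 76.6 mm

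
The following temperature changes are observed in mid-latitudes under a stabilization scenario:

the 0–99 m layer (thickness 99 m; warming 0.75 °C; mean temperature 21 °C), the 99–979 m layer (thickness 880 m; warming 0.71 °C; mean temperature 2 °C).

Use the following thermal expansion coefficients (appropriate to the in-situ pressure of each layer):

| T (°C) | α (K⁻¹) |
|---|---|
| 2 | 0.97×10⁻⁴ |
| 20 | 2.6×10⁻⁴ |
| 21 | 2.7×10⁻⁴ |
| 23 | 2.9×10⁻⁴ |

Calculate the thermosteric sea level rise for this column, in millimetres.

Layer 1 at 21 °C → α = 2.7×10⁻⁴ K⁻¹
Layer 2 at 2 °C → α = 0.97×10⁻⁴ K⁻¹
0–99 m: 99 × 2.7×10⁻⁴ × 0.75 = 0.0200475 m
99–979 m: 0.71 × 880 × 0.97×10⁻⁴ = 0.0606056 m
Δh = 0.0200475 + 0.0606056 = 0.0806531 m ≈ 80.7 mm

Δh = 80.7 mm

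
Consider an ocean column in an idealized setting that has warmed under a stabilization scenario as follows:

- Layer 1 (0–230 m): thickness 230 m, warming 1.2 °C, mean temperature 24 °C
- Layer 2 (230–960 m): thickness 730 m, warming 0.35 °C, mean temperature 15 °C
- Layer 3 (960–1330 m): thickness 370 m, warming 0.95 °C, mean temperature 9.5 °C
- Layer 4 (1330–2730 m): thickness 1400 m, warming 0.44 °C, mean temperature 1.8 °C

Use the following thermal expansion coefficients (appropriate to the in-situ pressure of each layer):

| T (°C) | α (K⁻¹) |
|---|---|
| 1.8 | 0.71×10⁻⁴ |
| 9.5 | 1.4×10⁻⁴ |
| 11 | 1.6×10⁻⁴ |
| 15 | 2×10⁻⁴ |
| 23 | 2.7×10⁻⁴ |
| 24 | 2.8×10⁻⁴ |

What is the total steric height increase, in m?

0.22 m

Layer 1 at 24 °C → α = 2.8×10⁻⁴ K⁻¹
Layer 2 at 15 °C → α = 2×10⁻⁴ K⁻¹
Layer 3 at 9.5 °C → α = 1.4×10⁻⁴ K⁻¹
Layer 4 at 1.8 °C → α = 0.71×10⁻⁴ K⁻¹
230 × 1.2 × 2.8×10⁻⁴ = 0.07728 m
Layer 2: 0.35 × 2×10⁻⁴ × 730 = 0.05110 m
960–1330 m: 0.95 × 370 × 1.4×10⁻⁴ = 0.04921 m
1330–2730 m: 1400 × 0.71×10⁻⁴ × 0.44 = 0.043736 m
Δh = 0.07728 + 0.05110 + 0.04921 + 0.043736 = 0.221326 m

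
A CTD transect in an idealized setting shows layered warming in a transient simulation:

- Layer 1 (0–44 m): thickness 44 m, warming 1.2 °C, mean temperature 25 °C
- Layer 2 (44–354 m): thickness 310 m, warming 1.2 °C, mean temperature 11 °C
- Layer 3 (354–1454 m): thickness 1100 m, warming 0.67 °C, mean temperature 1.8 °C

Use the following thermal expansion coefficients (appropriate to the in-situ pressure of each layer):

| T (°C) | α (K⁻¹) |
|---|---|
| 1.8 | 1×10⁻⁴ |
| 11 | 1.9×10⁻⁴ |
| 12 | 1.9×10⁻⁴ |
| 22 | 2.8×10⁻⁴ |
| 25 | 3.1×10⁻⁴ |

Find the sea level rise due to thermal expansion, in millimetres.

Layer 1 at 25 °C → α = 3.1×10⁻⁴ K⁻¹
Layer 2 at 11 °C → α = 1.9×10⁻⁴ K⁻¹
Layer 3 at 1.8 °C → α = 1×10⁻⁴ K⁻¹
1.2 × 44 × 3.1×10⁻⁴ = 0.016368 m
Layer 2: 1.2 × 1.9×10⁻⁴ × 310 = 0.07068 m
354–1454 m: 1100 × 1×10⁻⁴ × 0.67 = 0.07370 m
Δh = 0.016368 + 0.07068 + 0.07370 = 0.160748 m

161 mm of thermosteric rise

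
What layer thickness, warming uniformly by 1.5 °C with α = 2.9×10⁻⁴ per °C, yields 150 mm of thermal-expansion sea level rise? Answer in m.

H ≈ 340 m

H = Δh/(αΔT) = 0.15 / (2.9×10⁻⁴ × 1.5) ≈ 344.8 m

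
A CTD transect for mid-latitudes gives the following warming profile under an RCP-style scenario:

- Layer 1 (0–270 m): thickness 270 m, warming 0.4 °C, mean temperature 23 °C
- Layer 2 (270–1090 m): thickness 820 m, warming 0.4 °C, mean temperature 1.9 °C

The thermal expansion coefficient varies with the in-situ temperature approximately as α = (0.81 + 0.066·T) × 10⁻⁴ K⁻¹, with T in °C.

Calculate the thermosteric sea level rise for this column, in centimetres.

Layer 1: α = (0.81 + 0.066×23)×10⁻⁴ = 2.328×10⁻⁴ K⁻¹
Layer 2: α = (0.81 + 0.066×1.9)×10⁻⁴ = 0.9354×10⁻⁴ K⁻¹
0–270 m: 270 × 0.4 × 2.328×10⁻⁴ = 0.0251424 m
270–1090 m: 0.9354×10⁻⁴ × 820 × 0.4 = 0.03068112 m
Δh = 0.0251424 + 0.03068112 = 0.05582352 m ≈ 5.58 cm

5.58 cm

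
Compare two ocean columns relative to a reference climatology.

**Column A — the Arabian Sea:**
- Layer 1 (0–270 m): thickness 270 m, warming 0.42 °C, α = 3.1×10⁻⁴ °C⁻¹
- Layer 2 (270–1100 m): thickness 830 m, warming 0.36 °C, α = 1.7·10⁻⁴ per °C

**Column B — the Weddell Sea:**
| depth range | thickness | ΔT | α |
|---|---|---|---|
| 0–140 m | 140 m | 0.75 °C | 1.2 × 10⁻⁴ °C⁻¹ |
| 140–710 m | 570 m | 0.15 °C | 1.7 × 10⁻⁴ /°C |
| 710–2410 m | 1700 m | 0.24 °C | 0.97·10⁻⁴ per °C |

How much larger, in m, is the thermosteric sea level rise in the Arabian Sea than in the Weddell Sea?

Δh_A − Δh_B ≈ 0.019 m

A 0–270 m: 3.1×10⁻⁴ × 270 × 0.42 = 0.035154 m
A 270–1100 m: 1.7×10⁻⁴ × 830 × 0.36 = 0.050796 m
A total: 0.08595 m
B Layer 1: 1.2×10⁻⁴ × 0.75 × 140 = 0.01260 m
B 0.15 × 1.7×10⁻⁴ × 570 = 0.014535 m
B Layer 3: 1700 × 0.24 × 0.97×10⁻⁴ = 0.039576 m
B total: 0.066711 m
Difference: 0.08595 − 0.066711 = 0.019239 m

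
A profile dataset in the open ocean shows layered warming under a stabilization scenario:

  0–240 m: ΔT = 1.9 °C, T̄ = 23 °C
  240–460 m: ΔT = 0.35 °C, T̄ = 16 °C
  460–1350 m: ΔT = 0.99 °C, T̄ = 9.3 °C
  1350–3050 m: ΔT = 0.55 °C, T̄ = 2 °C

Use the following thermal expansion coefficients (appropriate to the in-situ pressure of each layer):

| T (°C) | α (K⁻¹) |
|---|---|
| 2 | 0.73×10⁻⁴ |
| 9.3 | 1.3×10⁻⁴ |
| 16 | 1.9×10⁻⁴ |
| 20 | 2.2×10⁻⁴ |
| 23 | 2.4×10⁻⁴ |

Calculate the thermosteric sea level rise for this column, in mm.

Layer 1 at 23 °C → α = 2.4×10⁻⁴ K⁻¹
Layer 2 at 16 °C → α = 1.9×10⁻⁴ K⁻¹
Layer 3 at 9.3 °C → α = 1.3×10⁻⁴ K⁻¹
Layer 4 at 2 °C → α = 0.73×10⁻⁴ K⁻¹
0–240 m: 1.9 × 240 × 2.4×10⁻⁴ = 0.10944 m
Layer 2: 220 × 0.35 × 1.9×10⁻⁴ = 0.01463 m
Layer 3: 1.3×10⁻⁴ × 0.99 × 890 = 0.114543 m
1350–3050 m: 1700 × 0.73×10⁻⁴ × 0.55 = 0.068255 m
Δh = 0.10944 + 0.01463 + 0.114543 + 0.068255 = 0.306868 m

about 310 mm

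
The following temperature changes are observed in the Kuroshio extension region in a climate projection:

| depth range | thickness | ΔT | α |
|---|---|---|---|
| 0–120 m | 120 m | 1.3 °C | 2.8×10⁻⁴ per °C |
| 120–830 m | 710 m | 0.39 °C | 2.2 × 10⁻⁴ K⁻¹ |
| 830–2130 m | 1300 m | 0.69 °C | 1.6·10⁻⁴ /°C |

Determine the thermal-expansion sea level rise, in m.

about 0.25 m

1.3 × 120 × 2.8×10⁻⁴ = 0.04368 m
Layer 2: 0.39 × 710 × 2.2×10⁻⁴ = 0.060918 m
830–2130 m: 1300 × 1.6×10⁻⁴ × 0.69 = 0.14352 m
Δh = 0.04368 + 0.060918 + 0.14352 = 0.248118 m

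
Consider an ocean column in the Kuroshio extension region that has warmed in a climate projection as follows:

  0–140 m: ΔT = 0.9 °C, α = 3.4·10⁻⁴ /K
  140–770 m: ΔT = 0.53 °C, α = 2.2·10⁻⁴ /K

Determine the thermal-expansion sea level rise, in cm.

about 11.6 cm

0–140 m: 0.9 × 140 × 3.4×10⁻⁴ = 0.04284 m
Layer 2: 630 × 2.2×10⁻⁴ × 0.53 = 0.073458 m
Δh = 0.04284 + 0.073458 = 0.116298 m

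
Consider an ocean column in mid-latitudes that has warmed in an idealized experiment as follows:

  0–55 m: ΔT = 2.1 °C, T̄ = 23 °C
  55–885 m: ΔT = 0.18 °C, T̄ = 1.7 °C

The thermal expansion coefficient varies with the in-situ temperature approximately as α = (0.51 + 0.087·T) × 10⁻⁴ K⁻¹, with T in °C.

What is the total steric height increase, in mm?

Layer 1: α = (0.51 + 0.087×23)×10⁻⁴ = 2.511×10⁻⁴ K⁻¹
Layer 2: α = (0.51 + 0.087×1.7)×10⁻⁴ = 0.6579×10⁻⁴ K⁻¹
2.1 × 2.511×10⁻⁴ × 55 = 0.02900205 m
Layer 2: 830 × 0.6579×10⁻⁴ × 0.18 = 0.009829026 m
Δh = 0.02900205 + 0.009829026 = 0.038831076 m

Δh = 38.8 mm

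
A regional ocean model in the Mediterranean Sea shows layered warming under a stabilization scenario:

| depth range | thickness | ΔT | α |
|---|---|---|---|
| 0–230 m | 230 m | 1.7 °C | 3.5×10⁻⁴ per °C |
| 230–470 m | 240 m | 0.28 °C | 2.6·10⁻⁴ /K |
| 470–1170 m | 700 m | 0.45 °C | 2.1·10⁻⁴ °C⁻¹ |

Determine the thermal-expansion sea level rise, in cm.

Δh = 22.0 cm

0–230 m: 1.7 × 3.5×10⁻⁴ × 230 = 0.13685 m
230–470 m: 240 × 2.6×10⁻⁴ × 0.28 = 0.017472 m
700 × 2.1×10⁻⁴ × 0.45 = 0.06615 m
Δh = 0.13685 + 0.017472 + 0.06615 = 0.220472 m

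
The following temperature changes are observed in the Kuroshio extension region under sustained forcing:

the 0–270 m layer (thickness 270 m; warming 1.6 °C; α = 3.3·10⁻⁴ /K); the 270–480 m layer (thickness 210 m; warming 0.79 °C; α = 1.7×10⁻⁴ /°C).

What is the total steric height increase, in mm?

Δh = 170 mm

0–270 m: 3.3×10⁻⁴ × 270 × 1.6 = 0.14256 m
0.79 × 210 × 1.7×10⁻⁴ = 0.028203 m
Δh = 0.14256 + 0.028203 = 0.170763 m ≈ 170 mm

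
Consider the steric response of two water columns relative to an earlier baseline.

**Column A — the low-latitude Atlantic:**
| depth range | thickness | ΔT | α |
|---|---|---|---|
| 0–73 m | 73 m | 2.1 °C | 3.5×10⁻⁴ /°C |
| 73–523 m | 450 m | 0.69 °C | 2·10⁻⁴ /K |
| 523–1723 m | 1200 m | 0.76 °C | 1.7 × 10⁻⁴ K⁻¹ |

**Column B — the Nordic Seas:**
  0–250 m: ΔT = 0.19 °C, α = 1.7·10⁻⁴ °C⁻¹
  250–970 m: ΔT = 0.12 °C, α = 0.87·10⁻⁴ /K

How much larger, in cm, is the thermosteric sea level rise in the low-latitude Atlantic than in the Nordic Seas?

A Layer 1: 3.5×10⁻⁴ × 73 × 2.1 = 0.053655 m
A 73–523 m: 450 × 2×10⁻⁴ × 0.69 = 0.06210 m
A 0.76 × 1200 × 1.7×10⁻⁴ = 0.15504 m
A total: 0.270795 m
B 0–250 m: 1.7×10⁻⁴ × 250 × 0.19 = 0.008075 m
B 250–970 m: 0.12 × 0.87×10⁻⁴ × 720 = 0.0075168 m
B total: 0.0155918 m
Difference: 0.270795 − 0.0155918 = 0.2552032 m

Δh_A − Δh_B ≈ 26 cm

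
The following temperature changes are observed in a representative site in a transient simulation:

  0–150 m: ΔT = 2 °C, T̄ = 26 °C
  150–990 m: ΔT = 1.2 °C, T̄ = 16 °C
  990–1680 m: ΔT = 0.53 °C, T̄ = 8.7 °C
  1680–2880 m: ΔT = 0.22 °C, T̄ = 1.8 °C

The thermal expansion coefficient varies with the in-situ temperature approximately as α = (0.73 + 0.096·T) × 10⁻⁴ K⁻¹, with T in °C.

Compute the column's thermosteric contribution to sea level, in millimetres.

Δh ≈ 410 mm

Layer 1: α = (0.73 + 0.096×26)×10⁻⁴ = 3.226×10⁻⁴ K⁻¹
Layer 2: α = (0.73 + 0.096×16)×10⁻⁴ = 2.266×10⁻⁴ K⁻¹
Layer 3: α = (0.73 + 0.096×8.7)×10⁻⁴ = 1.5652×10⁻⁴ K⁻¹
Layer 4: α = (0.73 + 0.096×1.8)×10⁻⁴ = 0.9028×10⁻⁴ K⁻¹
2 × 150 × 3.226×10⁻⁴ = 0.09678 m
150–990 m: 1.2 × 840 × 2.266×10⁻⁴ = 0.2284128 m
1.5652×10⁻⁴ × 690 × 0.53 = 0.057239364 m
Layer 4: 1200 × 0.9028×10⁻⁴ × 0.22 = 0.02383392 m
Δh = 0.09678 + 0.2284128 + 0.057239364 + 0.02383392 = 0.406266084 m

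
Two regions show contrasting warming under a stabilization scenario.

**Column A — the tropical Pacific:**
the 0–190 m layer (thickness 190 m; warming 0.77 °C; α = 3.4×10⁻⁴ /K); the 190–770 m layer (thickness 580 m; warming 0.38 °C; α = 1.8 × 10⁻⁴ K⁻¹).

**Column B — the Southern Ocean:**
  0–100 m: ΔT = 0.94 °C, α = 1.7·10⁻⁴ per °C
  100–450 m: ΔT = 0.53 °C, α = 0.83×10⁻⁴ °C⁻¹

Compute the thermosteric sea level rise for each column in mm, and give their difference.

Δh_A ≈ 89 mm, Δh_B ≈ 31 mm; difference ≈ 58 mm

A 0.77 × 3.4×10⁻⁴ × 190 = 0.049742 m
A 190–770 m: 1.8×10⁻⁴ × 580 × 0.38 = 0.039672 m
A total: 0.089414 m
B 100 × 0.94 × 1.7×10⁻⁴ = 0.01598 m
B Layer 2: 0.83×10⁻⁴ × 350 × 0.53 = 0.0153965 m
B total: 0.0313765 m
Difference: 0.089414 − 0.0313765 = 0.0580375 m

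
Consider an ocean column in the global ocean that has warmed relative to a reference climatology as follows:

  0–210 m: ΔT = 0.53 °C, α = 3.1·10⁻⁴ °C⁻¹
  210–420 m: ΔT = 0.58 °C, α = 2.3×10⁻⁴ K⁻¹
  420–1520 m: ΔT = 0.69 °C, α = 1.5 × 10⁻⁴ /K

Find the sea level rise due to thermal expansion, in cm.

Δh ≈ 17.6 cm

Layer 1: 0.53 × 210 × 3.1×10⁻⁴ = 0.034503 m
210 × 0.58 × 2.3×10⁻⁴ = 0.028014 m
Layer 3: 0.69 × 1100 × 1.5×10⁻⁴ = 0.11385 m
Δh = 0.034503 + 0.028014 + 0.11385 = 0.176367 m ≈ 17.6 cm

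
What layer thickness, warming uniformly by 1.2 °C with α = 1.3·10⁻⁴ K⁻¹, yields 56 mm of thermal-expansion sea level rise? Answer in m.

H = Δh/(αΔT) = 0.056 / (1.3×10⁻⁴ × 1.2) ≈ 359.0 m

about 359 m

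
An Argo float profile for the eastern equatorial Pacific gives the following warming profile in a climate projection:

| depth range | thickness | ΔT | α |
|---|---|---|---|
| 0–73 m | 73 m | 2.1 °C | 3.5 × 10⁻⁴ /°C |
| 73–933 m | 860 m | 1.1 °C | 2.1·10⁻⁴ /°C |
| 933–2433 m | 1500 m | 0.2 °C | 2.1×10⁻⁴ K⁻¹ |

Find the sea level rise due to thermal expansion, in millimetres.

Layer 1: 73 × 2.1 × 3.5×10⁻⁴ = 0.053655 m
Layer 2: 2.1×10⁻⁴ × 1.1 × 860 = 0.19866 m
Layer 3: 2.1×10⁻⁴ × 0.2 × 1500 = 0.06300 m
Δh = 0.053655 + 0.19866 + 0.06300 = 0.315315 m

about 315 mm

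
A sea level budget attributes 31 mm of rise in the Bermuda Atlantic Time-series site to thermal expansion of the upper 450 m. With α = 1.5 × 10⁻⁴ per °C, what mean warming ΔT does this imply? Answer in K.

0.459 K

ΔT = Δh/(αH) = 0.031 / (1.5×10⁻⁴ × 450) ≈ 0.4593 K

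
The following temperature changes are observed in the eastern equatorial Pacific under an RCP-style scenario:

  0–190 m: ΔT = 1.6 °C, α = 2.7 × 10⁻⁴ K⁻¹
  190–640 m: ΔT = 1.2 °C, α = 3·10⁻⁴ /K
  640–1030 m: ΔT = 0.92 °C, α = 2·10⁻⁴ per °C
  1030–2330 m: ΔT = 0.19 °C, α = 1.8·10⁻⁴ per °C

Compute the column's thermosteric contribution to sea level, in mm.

about 360 mm

Layer 1: 1.6 × 190 × 2.7×10⁻⁴ = 0.08208 m
190–640 m: 450 × 3×10⁻⁴ × 1.2 = 0.16200 m
Layer 3: 2×10⁻⁴ × 390 × 0.92 = 0.07176 m
1030–2330 m: 1300 × 0.19 × 1.8×10⁻⁴ = 0.04446 m
Δh = 0.08208 + 0.16200 + 0.07176 + 0.04446 = 0.36030 m ≈ 360 mm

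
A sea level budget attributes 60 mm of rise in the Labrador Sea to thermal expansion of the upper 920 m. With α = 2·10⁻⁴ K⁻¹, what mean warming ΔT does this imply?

ΔT ≈ 0.33 °C

ΔT = Δh/(αH) = 0.06 / (2×10⁻⁴ × 920) ≈ 0.3261 °C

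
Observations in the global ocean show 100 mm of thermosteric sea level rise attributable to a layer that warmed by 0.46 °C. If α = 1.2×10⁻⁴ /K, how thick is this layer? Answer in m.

1810 m

H = Δh/(αΔT) = 0.1 / (1.2×10⁻⁴ × 0.46) ≈ 1812 m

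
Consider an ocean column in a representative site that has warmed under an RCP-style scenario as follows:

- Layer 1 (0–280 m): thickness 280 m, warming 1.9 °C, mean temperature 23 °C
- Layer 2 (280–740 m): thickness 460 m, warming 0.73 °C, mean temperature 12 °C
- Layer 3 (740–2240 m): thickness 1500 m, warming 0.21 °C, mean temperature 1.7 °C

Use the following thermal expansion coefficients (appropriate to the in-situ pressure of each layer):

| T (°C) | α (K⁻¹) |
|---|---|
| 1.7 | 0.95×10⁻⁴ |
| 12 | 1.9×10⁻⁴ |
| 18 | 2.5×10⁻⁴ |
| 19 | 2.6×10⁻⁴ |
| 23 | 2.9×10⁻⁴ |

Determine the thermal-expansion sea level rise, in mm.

about 248 mm

Layer 1 at 23 °C → α = 2.9×10⁻⁴ K⁻¹
Layer 2 at 12 °C → α = 1.9×10⁻⁴ K⁻¹
Layer 3 at 1.7 °C → α = 0.95×10⁻⁴ K⁻¹
0–280 m: 2.9×10⁻⁴ × 280 × 1.9 = 0.15428 m
280–740 m: 1.9×10⁻⁴ × 460 × 0.73 = 0.063802 m
0.21 × 0.95×10⁻⁴ × 1500 = 0.029925 m
Δh = 0.15428 + 0.063802 + 0.029925 = 0.248007 m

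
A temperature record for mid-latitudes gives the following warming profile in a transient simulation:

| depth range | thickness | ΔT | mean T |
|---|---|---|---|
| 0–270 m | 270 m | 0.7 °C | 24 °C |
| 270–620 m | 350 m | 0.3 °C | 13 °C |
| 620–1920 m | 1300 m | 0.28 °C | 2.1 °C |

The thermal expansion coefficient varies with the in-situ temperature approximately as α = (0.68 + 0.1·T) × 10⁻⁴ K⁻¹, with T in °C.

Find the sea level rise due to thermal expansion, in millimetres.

Layer 1: α = (0.68 + 0.1×24)×10⁻⁴ = 3.08×10⁻⁴ K⁻¹
Layer 2: α = (0.68 + 0.1×13)×10⁻⁴ = 1.98×10⁻⁴ K⁻¹
Layer 3: α = (0.68 + 0.1×2.1)×10⁻⁴ = 0.89×10⁻⁴ K⁻¹
0–270 m: 0.7 × 270 × 3.08×10⁻⁴ = 0.058212 m
270–620 m: 1.98×10⁻⁴ × 350 × 0.3 = 0.02079 m
Layer 3: 0.89×10⁻⁴ × 1300 × 0.28 = 0.032396 m
Δh = 0.058212 + 0.02079 + 0.032396 = 0.111398 m

about 110 mm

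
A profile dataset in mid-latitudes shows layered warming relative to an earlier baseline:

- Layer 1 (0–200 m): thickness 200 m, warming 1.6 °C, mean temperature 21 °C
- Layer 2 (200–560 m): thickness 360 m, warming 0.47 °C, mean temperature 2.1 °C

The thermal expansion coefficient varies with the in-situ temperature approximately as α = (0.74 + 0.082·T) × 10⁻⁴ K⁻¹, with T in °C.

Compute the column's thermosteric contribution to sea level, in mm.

about 94 mm

Layer 1: α = (0.74 + 0.082×21)×10⁻⁴ = 2.462×10⁻⁴ K⁻¹
Layer 2: α = (0.74 + 0.082×2.1)×10⁻⁴ = 0.9122×10⁻⁴ K⁻¹
200 × 1.6 × 2.462×10⁻⁴ = 0.078784 m
Layer 2: 0.47 × 0.9122×10⁻⁴ × 360 = 0.015434424 m
Δh = 0.078784 + 0.015434424 = 0.094218424 m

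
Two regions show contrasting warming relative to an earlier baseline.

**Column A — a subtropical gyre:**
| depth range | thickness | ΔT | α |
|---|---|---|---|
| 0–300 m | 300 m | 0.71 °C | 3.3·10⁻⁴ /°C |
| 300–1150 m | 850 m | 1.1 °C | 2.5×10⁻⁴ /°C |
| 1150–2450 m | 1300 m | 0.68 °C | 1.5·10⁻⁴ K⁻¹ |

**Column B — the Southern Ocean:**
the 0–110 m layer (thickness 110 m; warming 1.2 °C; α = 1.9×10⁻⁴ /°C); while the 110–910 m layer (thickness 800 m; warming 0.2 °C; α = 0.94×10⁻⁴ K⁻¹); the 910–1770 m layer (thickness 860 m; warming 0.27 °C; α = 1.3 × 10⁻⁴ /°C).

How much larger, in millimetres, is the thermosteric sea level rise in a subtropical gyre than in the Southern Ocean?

A Layer 1: 300 × 0.71 × 3.3×10⁻⁴ = 0.07029 m
A 2.5×10⁻⁴ × 850 × 1.1 = 0.23375 m
A 1150–2450 m: 0.68 × 1300 × 1.5×10⁻⁴ = 0.13260 m
A total: 0.43664 m
B 0–110 m: 110 × 1.9×10⁻⁴ × 1.2 = 0.02508 m
B Layer 2: 0.94×10⁻⁴ × 0.2 × 800 = 0.01504 m
B 1.3×10⁻⁴ × 860 × 0.27 = 0.030186 m
B total: 0.070306 m
Difference: 0.43664 − 0.070306 = 0.366334 m

Δh_A − Δh_B ≈ 366 mm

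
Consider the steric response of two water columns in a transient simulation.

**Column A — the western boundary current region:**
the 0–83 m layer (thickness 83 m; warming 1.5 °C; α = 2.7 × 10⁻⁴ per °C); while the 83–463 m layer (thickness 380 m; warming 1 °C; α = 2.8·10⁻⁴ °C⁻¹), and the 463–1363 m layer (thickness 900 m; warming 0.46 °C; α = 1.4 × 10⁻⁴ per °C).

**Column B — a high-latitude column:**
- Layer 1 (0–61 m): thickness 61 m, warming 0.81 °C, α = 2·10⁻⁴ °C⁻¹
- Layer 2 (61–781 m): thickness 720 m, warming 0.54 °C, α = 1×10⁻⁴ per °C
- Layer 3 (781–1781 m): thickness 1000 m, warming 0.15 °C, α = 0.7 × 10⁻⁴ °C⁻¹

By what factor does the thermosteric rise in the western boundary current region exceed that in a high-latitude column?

A Layer 1: 2.7×10⁻⁴ × 83 × 1.5 = 0.033615 m
A 1 × 380 × 2.8×10⁻⁴ = 0.10640 m
A 900 × 1.4×10⁻⁴ × 0.46 = 0.05796 m
A total: 0.197975 m
B 2×10⁻⁴ × 61 × 0.81 = 0.009882 m
B 61–781 m: 1×10⁻⁴ × 720 × 0.54 = 0.03888 m
B 0.15 × 0.7×10⁻⁴ × 1000 = 0.01050 m
B total: 0.059262 m
Ratio: 0.197975 / 0.059262 ≈ 3.341

3.34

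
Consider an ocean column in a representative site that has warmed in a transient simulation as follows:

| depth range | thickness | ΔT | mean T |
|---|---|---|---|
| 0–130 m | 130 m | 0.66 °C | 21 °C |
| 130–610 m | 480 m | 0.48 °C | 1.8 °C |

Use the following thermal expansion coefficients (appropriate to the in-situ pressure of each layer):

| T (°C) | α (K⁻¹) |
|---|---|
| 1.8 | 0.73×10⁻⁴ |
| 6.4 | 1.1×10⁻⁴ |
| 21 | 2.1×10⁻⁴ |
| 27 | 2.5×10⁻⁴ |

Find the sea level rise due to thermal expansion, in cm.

Δh = 3.5 cm

Layer 1 at 21 °C → α = 2.1×10⁻⁴ K⁻¹
Layer 2 at 1.8 °C → α = 0.73×10⁻⁴ K⁻¹
0–130 m: 0.66 × 2.1×10⁻⁴ × 130 = 0.018018 m
480 × 0.48 × 0.73×10⁻⁴ = 0.0168192 m
Δh = 0.018018 + 0.0168192 = 0.0348372 m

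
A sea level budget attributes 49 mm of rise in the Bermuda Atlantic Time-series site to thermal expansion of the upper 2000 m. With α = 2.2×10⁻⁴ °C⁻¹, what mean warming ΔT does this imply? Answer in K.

ΔT ≈ 0.111 K

ΔT = Δh/(αH) = 0.049 / (2.2×10⁻⁴ × 2000) ≈ 0.1114 K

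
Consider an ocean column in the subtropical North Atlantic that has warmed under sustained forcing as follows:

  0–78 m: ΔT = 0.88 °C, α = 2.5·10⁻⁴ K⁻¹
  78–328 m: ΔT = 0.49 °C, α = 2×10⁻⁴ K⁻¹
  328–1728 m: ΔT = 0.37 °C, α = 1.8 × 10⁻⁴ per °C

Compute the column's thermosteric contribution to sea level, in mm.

78 × 0.88 × 2.5×10⁻⁴ = 0.01716 m
250 × 2×10⁻⁴ × 0.49 = 0.02450 m
328–1728 m: 1400 × 1.8×10⁻⁴ × 0.37 = 0.09324 m
Δh = 0.01716 + 0.02450 + 0.09324 = 0.13490 m ≈ 135 mm

135 mm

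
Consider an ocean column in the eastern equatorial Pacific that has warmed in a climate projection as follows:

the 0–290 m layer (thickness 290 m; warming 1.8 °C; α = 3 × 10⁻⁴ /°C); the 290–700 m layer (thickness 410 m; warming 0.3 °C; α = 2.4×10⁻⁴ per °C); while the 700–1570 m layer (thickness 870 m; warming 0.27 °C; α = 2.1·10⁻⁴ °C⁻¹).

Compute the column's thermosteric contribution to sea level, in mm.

about 235 mm

3×10⁻⁴ × 290 × 1.8 = 0.15660 m
Layer 2: 2.4×10⁻⁴ × 410 × 0.3 = 0.02952 m
870 × 2.1×10⁻⁴ × 0.27 = 0.049329 m
Δh = 0.15660 + 0.02952 + 0.049329 = 0.235449 m ≈ 235 mm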